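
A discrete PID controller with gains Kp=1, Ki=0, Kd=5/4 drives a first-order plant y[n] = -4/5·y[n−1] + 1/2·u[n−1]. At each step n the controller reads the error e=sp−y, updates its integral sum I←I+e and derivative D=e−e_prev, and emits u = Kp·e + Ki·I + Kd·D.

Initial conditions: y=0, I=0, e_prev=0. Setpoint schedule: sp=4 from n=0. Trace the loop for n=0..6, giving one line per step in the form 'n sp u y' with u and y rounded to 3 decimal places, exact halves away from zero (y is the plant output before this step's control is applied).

0 4 9.000 0.000
1 4 -6.125 4.500
2 4 24.616 -6.663
3 4 -44.013 17.638
4 4 107.310 -36.117
5 4 -226.880 82.549
6 4 511.014 -179.479

(exact arithmetic carried between steps; '≈' marks a value shown rounded to 6 d.p. or computed from one; I and e_prev carry over from the previous line; the table rounds u and y to 3 d.p., halves away from zero)
n=0: y=0, sp=4, e=sp−y=4; I=4, D=e−e_prev=4; u=1·4+0·4+5/4·4=9; next y=-4/5·0+1/2·9=4.5
n=1: y=4.5, sp=4, e=sp−y=-0.5; I=3.5, D=e−e_prev=-4.5; u=1·(-0.5)+0·3.5+5/4·(-4.5)=-6.125; next y=-4/5·4.5+1/2·(-6.125)=-6.6625
n=2: y=-6.6625, sp=4, e=sp−y=10.6625; I=14.1625, D=e−e_prev=11.1625; u=1·10.6625+0·14.1625+5/4·11.1625=24.615625; next y=-4/5·(-6.6625)+1/2·24.615625≈17.637813
n=3: y≈17.637813, sp=4, e=sp−y≈-13.637813; I≈0.524688, D=e−e_prev≈-24.300313; u=1·(-13.637813)+0·0.524688+5/4·(-24.300313)≈-44.013203; next y=-4/5·17.637813+1/2·(-44.013203)≈-36.116852
n=4: y≈-36.116852, sp=4, e=sp−y≈40.116852; I≈40.641539, D=e−e_prev≈53.754664; u=1·40.116852+0·40.641539+5/4·53.754664≈107.310182; next y=-4/5·(-36.116852)+1/2·107.310182≈82.548572
n=5: y≈82.548572, sp=4, e=sp−y≈-78.548572; I≈-37.907033, D=e−e_prev≈-118.665424; u=1·(-78.548572)+0·(-37.907033)+5/4·(-118.665424)≈-226.880352; next y=-4/5·82.548572+1/2·(-226.880352)≈-179.479033
n=6: y≈-179.479033, sp=4, e=sp−y≈183.479033; I≈145.572000, D=e−e_prev≈262.027606; u=1·183.479033+0·145.572000+5/4·262.027606≈511.013540; next y=-4/5·(-179.479033)+1/2·511.013540≈399.089997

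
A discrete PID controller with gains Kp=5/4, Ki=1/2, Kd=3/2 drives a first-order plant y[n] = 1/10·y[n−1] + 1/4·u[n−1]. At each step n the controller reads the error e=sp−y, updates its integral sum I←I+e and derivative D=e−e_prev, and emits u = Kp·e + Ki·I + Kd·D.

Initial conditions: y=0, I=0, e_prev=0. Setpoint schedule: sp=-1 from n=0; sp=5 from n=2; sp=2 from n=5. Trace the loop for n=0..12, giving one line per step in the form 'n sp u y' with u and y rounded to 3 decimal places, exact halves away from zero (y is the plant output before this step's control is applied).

0 -1 -3.250 0.000
1 -1 0.391 -0.813
2 5 15.884 0.016
3 5 -2.239 3.973
4 5 17.648 -0.162
5 2 -10.537 4.396
6 2 21.022 -2.195
7 2 -10.267 5.036
8 2 22.133 -2.063
9 2 -10.501 5.327
10 2 23.034 -2.093
11 2 -10.885 5.549
12 2 23.879 -2.166

(exact arithmetic carried between steps; '≈' marks a value shown rounded to 6 d.p. or computed from one; I and e_prev carry over from the previous line; the table rounds u and y to 3 d.p., halves away from zero)
n=0: y=0, sp=-1, e=sp−y=-1; I=-1, D=e−e_prev=-1; u=5/4·(-1)+1/2·(-1)+3/2·(-1)=-3.25; next y=1/10·0+1/4·(-3.25)=-0.8125
n=1: y=-0.8125, sp=-1, e=sp−y=-0.1875; I=-1.1875, D=e−e_prev=0.8125; u=5/4·(-0.1875)+1/2·(-1.1875)+3/2·0.8125=0.390625; next y=1/10·(-0.8125)+1/4·0.390625≈0.016406
n=2: y≈0.016406, sp=5, e=sp−y≈4.983594; I≈3.796094, D=e−e_prev≈5.171094; u=5/4·4.983594+1/2·3.796094+3/2·5.171094≈15.884180; next y=1/10·0.016406+1/4·15.884180≈3.972686
n=3: y≈3.972686, sp=5, e=sp−y≈1.027314; I≈4.823408, D=e−e_prev≈-3.956279; u=5/4·1.027314+1/2·4.823408+3/2·(-3.956279)≈-2.238572; next y=1/10·3.972686+1/4·(-2.238572)≈-0.162374
n=4: y≈-0.162374, sp=5, e=sp−y≈5.162374; I≈9.985783, D=e−e_prev≈4.135060; u=5/4·5.162374+1/2·9.985783+3/2·4.135060≈17.648449; next y=1/10·(-0.162374)+1/4·17.648449≈4.395875
n=5: y≈4.395875, sp=2, e=sp−y≈-2.395875; I≈7.589908, D=e−e_prev≈-7.558249; u=5/4·(-2.395875)+1/2·7.589908+3/2·(-7.558249)≈-10.537264; next y=1/10·4.395875+1/4·(-10.537264)≈-2.194728
n=6: y≈-2.194728, sp=2, e=sp−y≈4.194728; I≈11.784636, D=e−e_prev≈6.590603; u=5/4·4.194728+1/2·11.784636+3/2·6.590603≈21.021633; next y=1/10·(-2.194728)+1/4·21.021633≈5.035936
n=7: y≈5.035936, sp=2, e=sp−y≈-3.035936; I≈8.748701, D=e−e_prev≈-7.230664; u=5/4·(-3.035936)+1/2·8.748701+3/2·(-7.230664)≈-10.266565; next y=1/10·5.035936+1/4·(-10.266565)≈-2.063048
n=8: y≈-2.063048, sp=2, e=sp−y≈4.063048; I≈12.811748, D=e−e_prev≈7.098983; u=5/4·4.063048+1/2·12.811748+3/2·7.098983≈22.133159; next y=1/10·(-2.063048)+1/4·22.133159≈5.326985
n=9: y≈5.326985, sp=2, e=sp−y≈-3.326985; I≈9.484763, D=e−e_prev≈-7.390033; u=5/4·(-3.326985)+1/2·9.484763+3/2·(-7.390033)≈-10.501398; next y=1/10·5.326985+1/4·(-10.501398)≈-2.092651
n=10: y≈-2.092651, sp=2, e=sp−y≈4.092651; I≈13.577415, D=e−e_prev≈7.419636; u=5/4·4.092651+1/2·13.577415+3/2·7.419636≈23.033975; next y=1/10·(-2.092651)+1/4·23.033975≈5.549229
n=11: y≈5.549229, sp=2, e=sp−y≈-3.549229; I≈10.028186, D=e−e_prev≈-7.641880; u=5/4·(-3.549229)+1/2·10.028186+3/2·(-7.641880)≈-10.885262; next y=1/10·5.549229+1/4·(-10.885262)≈-2.166393
n=12: y≈-2.166393, sp=2, e=sp−y≈4.166393; I≈14.194579, D=e−e_prev≈7.715621; u=5/4·4.166393+1/2·14.194579+3/2·7.715621≈23.878712; next y=1/10·(-2.166393)+1/4·23.878712≈5.753039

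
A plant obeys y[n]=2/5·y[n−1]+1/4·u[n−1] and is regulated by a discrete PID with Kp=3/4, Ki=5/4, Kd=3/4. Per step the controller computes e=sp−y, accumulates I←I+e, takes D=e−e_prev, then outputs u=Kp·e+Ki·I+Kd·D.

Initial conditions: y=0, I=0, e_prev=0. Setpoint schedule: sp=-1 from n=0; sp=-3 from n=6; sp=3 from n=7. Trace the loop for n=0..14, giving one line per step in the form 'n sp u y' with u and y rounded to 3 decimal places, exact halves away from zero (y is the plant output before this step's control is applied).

0 -1 -2.750 0.000
1 -1 -1.359 -0.688
2 -1 -2.465 -0.615
3 -1 -2.212 -0.862
4 -1 -2.472 -0.898
5 -1 -2.408 -0.977
6 -3 -7.953 -0.993
7 3 11.356 -2.385
8 3 0.800 1.885
9 3 7.957 0.954
10 3 5.920 2.371
11 3 7.611 2.428
12 3 7.143 2.874
13 3 7.466 2.935
14 3 7.303 3.041

(exact arithmetic carried between steps; '≈' marks a value shown rounded to 6 d.p. or computed from one; I and e_prev carry over from the previous line; the table rounds u and y to 3 d.p., halves away from zero)
n=0: y=0, sp=-1, e=sp−y=-1; I=-1, D=e−e_prev=-1; u=3/4·(-1)+5/4·(-1)+3/4·(-1)=-2.75; next y=2/5·0+1/4·(-2.75)=-0.6875
n=1: y=-0.6875, sp=-1, e=sp−y=-0.3125; I=-1.3125, D=e−e_prev=0.6875; u=3/4·(-0.3125)+5/4·(-1.3125)+3/4·0.6875=-1.359375; next y=2/5·(-0.6875)+1/4·(-1.359375)≈-0.614844
n=2: y≈-0.614844, sp=-1, e=sp−y≈-0.385156; I≈-1.697656, D=e−e_prev≈-0.072656; u=3/4·(-0.385156)+5/4·(-1.697656)+3/4·(-0.072656)≈-2.465430; next y=2/5·(-0.614844)+1/4·(-2.465430)≈-0.862295
n=3: y≈-0.862295, sp=-1, e=sp−y≈-0.137705; I≈-1.835361, D=e−e_prev≈0.247451; u=3/4·(-0.137705)+5/4·(-1.835361)+3/4·0.247451≈-2.211892; next y=2/5·(-0.862295)+1/4·(-2.211892)≈-0.897891
n=4: y≈-0.897891, sp=-1, e=sp−y≈-0.102109; I≈-1.937470, D=e−e_prev≈0.035596; u=3/4·(-0.102109)+5/4·(-1.937470)+3/4·0.035596≈-2.471723; next y=2/5·(-0.897891)+1/4·(-2.471723)≈-0.977087
n=5: y≈-0.977087, sp=-1, e=sp−y≈-0.022913; I≈-1.960383, D=e−e_prev≈0.079196; u=3/4·(-0.022913)+5/4·(-1.960383)+3/4·0.079196≈-2.408267; next y=2/5·(-0.977087)+1/4·(-2.408267)≈-0.992902
n=6: y≈-0.992902, sp=-3, e=sp−y≈-2.007098; I≈-3.967482, D=e−e_prev≈-1.984186; u=3/4·(-2.007098)+5/4·(-3.967482)+3/4·(-1.984186)≈-7.952815; next y=2/5·(-0.992902)+1/4·(-7.952815)≈-2.385364
n=7: y≈-2.385364, sp=3, e=sp−y≈5.385364; I≈1.417883, D=e−e_prev≈7.392463; u=3/4·5.385364+5/4·1.417883+3/4·7.392463≈11.355724; next y=2/5·(-2.385364)+1/4·11.355724≈1.884785
n=8: y≈1.884785, sp=3, e=sp−y≈1.115215; I≈2.533097, D=e−e_prev≈-4.270150; u=3/4·1.115215+5/4·2.533097+3/4·(-4.270150)≈0.800171; next y=2/5·1.884785+1/4·0.800171≈0.953957
n=9: y≈0.953957, sp=3, e=sp−y≈2.046043; I≈4.579141, D=e−e_prev≈0.930828; u=3/4·2.046043+5/4·4.579141+3/4·0.930828≈7.956580; next y=2/5·0.953957+1/4·7.956580≈2.370728
n=10: y≈2.370728, sp=3, e=sp−y≈0.629272; I≈5.208413, D=e−e_prev≈-1.416771; u=3/4·0.629272+5/4·5.208413+3/4·(-1.416771)≈5.919893; next y=2/5·2.370728+1/4·5.919893≈2.428264
n=11: y≈2.428264, sp=3, e=sp−y≈0.571736; I≈5.780149, D=e−e_prev≈-0.057537; u=3/4·0.571736+5/4·5.780149+3/4·(-0.057537)≈7.610836; next y=2/5·2.428264+1/4·7.610836≈2.874015
n=12: y≈2.874015, sp=3, e=sp−y≈0.125985; I≈5.906134, D=e−e_prev≈-0.445750; u=3/4·0.125985+5/4·5.906134+3/4·(-0.445750)≈7.142844; next y=2/5·2.874015+1/4·7.142844≈2.935317
n=13: y≈2.935317, sp=3, e=sp−y≈0.064683; I≈5.970817, D=e−e_prev≈-0.061302; u=3/4·0.064683+5/4·5.970817+3/4·(-0.061302)≈7.466057; next y=2/5·2.935317+1/4·7.466057≈3.040641
n=14: y≈3.040641, sp=3, e=sp−y≈-0.040641; I≈5.930176, D=e−e_prev≈-0.105324; u=3/4·(-0.040641)+5/4·5.930176+3/4·(-0.105324)≈7.303246; next y=2/5·3.040641+1/4·7.303246≈3.042068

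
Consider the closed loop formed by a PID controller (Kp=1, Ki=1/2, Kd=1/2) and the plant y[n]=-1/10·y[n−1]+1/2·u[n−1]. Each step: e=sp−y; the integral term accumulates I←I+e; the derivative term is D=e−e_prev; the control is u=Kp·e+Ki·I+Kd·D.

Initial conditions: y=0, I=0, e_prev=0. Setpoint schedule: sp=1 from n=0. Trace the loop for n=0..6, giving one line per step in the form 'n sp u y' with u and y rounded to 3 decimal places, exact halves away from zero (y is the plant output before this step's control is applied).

(exact arithmetic carried between steps; '≈' marks a value shown rounded to 6 d.p. or computed from one; I and e_prev carry over from the previous line; the table rounds u and y to 3 d.p., halves away from zero)
n=0: y=0, sp=1, e=sp−y=1; I=1, D=e−e_prev=1; u=1·1+1/2·1+1/2·1=2; next y=-1/10·0+1/2·2=1
n=1: y=1, sp=1, e=sp−y=0; I=1, D=e−e_prev=-1; u=1·0+1/2·1+1/2·(-1)=0; next y=-1/10·1+1/2·0=-0.1
n=2: y=-0.1, sp=1, e=sp−y=1.1; I=2.1, D=e−e_prev=1.1; u=1·1.1+1/2·2.1+1/2·1.1=2.7; next y=-1/10·(-0.1)+1/2·2.7=1.36
n=3: y=1.36, sp=1, e=sp−y=-0.36; I=1.74, D=e−e_prev=-1.46; u=1·(-0.36)+1/2·1.74+1/2·(-1.46)=-0.22; next y=-1/10·1.36+1/2·(-0.22)=-0.246
n=4: y=-0.246, sp=1, e=sp−y=1.246; I=2.986, D=e−e_prev=1.606; u=1·1.246+1/2·2.986+1/2·1.606=3.542; next y=-1/10·(-0.246)+1/2·3.542=1.7956
n=5: y=1.7956, sp=1, e=sp−y=-0.7956; I=2.1904, D=e−e_prev=-2.0416; u=1·(-0.7956)+1/2·2.1904+1/2·(-2.0416)=-0.7212; next y=-1/10·1.7956+1/2·(-0.7212)=-0.54016
n=6: y=-0.54016, sp=1, e=sp−y=1.54016; I=3.73056, D=e−e_prev=2.33576; u=1·1.54016+1/2·3.73056+1/2·2.33576=4.57332; next y=-1/10·(-0.54016)+1/2·4.57332=2.340676

0 1 2.000 0.000
1 1 0.000 1.000
2 1 2.700 -0.100
3 1 -0.220 1.360
4 1 3.542 -0.246
5 1 -0.721 1.796
6 1 4.573 -0.540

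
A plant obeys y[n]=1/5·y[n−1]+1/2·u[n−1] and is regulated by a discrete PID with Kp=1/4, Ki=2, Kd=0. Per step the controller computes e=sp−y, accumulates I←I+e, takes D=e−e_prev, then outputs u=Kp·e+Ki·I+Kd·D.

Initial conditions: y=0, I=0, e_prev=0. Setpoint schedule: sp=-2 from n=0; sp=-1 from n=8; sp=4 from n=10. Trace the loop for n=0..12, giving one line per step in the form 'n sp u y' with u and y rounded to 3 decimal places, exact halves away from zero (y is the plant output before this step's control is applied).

(exact arithmetic carried between steps; '≈' marks a value shown rounded to 6 d.p. or computed from one; I and e_prev carry over from the previous line; the table rounds u and y to 3 d.p., halves away from zero)
n=0: y=0, sp=-2, e=sp−y=-2; I=-2, D=e−e_prev=-2; u=1/4·(-2)+2·(-2)+0·(-2)=-4.5; next y=1/5·0+1/2·(-4.5)=-2.25
n=1: y=-2.25, sp=-2, e=sp−y=0.25; I=-1.75, D=e−e_prev=2.25; u=1/4·0.25+2·(-1.75)+0·2.25=-3.4375; next y=1/5·(-2.25)+1/2·(-3.4375)=-2.16875
n=2: y=-2.16875, sp=-2, e=sp−y=0.16875; I=-1.58125, D=e−e_prev=-0.08125; u=1/4·0.16875+2·(-1.58125)+0·(-0.08125)≈-3.120313; next y=1/5·(-2.16875)+1/2·(-3.120313)≈-1.993906
n=3: y≈-1.993906, sp=-2, e=sp−y≈-0.006094; I≈-1.587344, D=e−e_prev≈-0.174844; u=1/4·(-0.006094)+2·(-1.587344)+0·(-0.174844)≈-3.176211; next y=1/5·(-1.993906)+1/2·(-3.176211)≈-1.986887
n=4: y≈-1.986887, sp=-2, e=sp−y≈-0.013113; I≈-1.600457, D=e−e_prev≈-0.007020; u=1/4·(-0.013113)+2·(-1.600457)+0·(-0.007020)≈-3.204192; next y=1/5·(-1.986887)+1/2·(-3.204192)≈-1.999474
n=5: y≈-1.999474, sp=-2, e=sp−y≈-0.000526; I≈-1.600983, D=e−e_prev≈0.012587; u=1/4·(-0.000526)+2·(-1.600983)+0·0.012587≈-3.202099; next y=1/5·(-1.999474)+1/2·(-3.202099)≈-2.000944
n=6: y≈-2.000944, sp=-2, e=sp−y≈0.000944; I≈-1.600039, D=e−e_prev≈0.001470; u=1/4·0.000944+2·(-1.600039)+0·0.001470≈-3.199843; next y=1/5·(-2.000944)+1/2·(-3.199843)≈-2.000110
n=7: y≈-2.000110, sp=-2, e=sp−y≈0.000110; I≈-1.599929, D=e−e_prev≈-0.000834; u=1/4·0.000110+2·(-1.599929)+0·(-0.000834)≈-3.199831; next y=1/5·(-2.000110)+1/2·(-3.199831)≈-1.999937
n=8: y≈-1.999937, sp=-1, e=sp−y≈0.999937; I≈-0.599992, D=e−e_prev≈0.999827; u=1/4·0.999937+2·(-0.599992)+0·0.999827≈-0.949999; next y=1/5·(-1.999937)+1/2·(-0.949999)≈-0.874987
n=9: y≈-0.874987, sp=-1, e=sp−y≈-0.125013; I≈-0.725005, D=e−e_prev≈-1.124950; u=1/4·(-0.125013)+2·(-0.725005)+0·(-1.124950)≈-1.481263; next y=1/5·(-0.874987)+1/2·(-1.481263)≈-0.915629
n=10: y≈-0.915629, sp=4, e=sp−y≈4.915629; I≈4.190624, D=e−e_prev≈5.040642; u=1/4·4.915629+2·4.190624+0·5.040642≈9.610155; next y=1/5·(-0.915629)+1/2·9.610155≈4.621952
n=11: y≈4.621952, sp=4, e=sp−y≈-0.621952; I≈3.568672, D=e−e_prev≈-5.537581; u=1/4·(-0.621952)+2·3.568672+0·(-5.537581)≈6.981856; next y=1/5·4.621952+1/2·6.981856≈4.415319
n=12: y≈4.415319, sp=4, e=sp−y≈-0.415319; I≈3.153354, D=e−e_prev≈0.206633; u=1/4·(-0.415319)+2·3.153354+0·0.206633≈6.202878; next y=1/5·4.415319+1/2·6.202878≈3.984503

0 -2 -4.500 0.000
1 -2 -3.438 -2.250
2 -2 -3.120 -2.169
3 -2 -3.176 -1.994
4 -2 -3.204 -1.987
5 -2 -3.202 -1.999
6 -2 -3.200 -2.001
7 -2 -3.200 -2.000
8 -1 -0.950 -2.000
9 -1 -1.481 -0.875
10 4 9.610 -0.916
11 4 6.982 4.622
12 4 6.203 4.415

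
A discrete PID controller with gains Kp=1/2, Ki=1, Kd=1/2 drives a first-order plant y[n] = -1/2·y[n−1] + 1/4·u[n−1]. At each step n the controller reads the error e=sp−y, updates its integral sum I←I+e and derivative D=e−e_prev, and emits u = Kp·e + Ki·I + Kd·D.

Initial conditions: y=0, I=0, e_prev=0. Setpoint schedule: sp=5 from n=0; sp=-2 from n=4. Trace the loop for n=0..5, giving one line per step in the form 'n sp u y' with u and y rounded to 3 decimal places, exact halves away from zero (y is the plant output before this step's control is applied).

(exact arithmetic carried between steps; '≈' marks a value shown rounded to 6 d.p. or computed from one; I and e_prev carry over from the previous line; the table rounds u and y to 3 d.p., halves away from zero)
n=0: y=0, sp=5, e=sp−y=5; I=5, D=e−e_prev=5; u=1/2·5+1·5+1/2·5=10; next y=-1/2·0+1/4·10=2.5
n=1: y=2.5, sp=5, e=sp−y=2.5; I=7.5, D=e−e_prev=-2.5; u=1/2·2.5+1·7.5+1/2·(-2.5)=7.5; next y=-1/2·2.5+1/4·7.5=0.625
n=2: y=0.625, sp=5, e=sp−y=4.375; I=11.875, D=e−e_prev=1.875; u=1/2·4.375+1·11.875+1/2·1.875=15; next y=-1/2·0.625+1/4·15=3.4375
n=3: y=3.4375, sp=5, e=sp−y=1.5625; I=13.4375, D=e−e_prev=-2.8125; u=1/2·1.5625+1·13.4375+1/2·(-2.8125)=12.8125; next y=-1/2·3.4375+1/4·12.8125=1.484375
n=4: y=1.484375, sp=-2, e=sp−y=-3.484375; I=9.953125, D=e−e_prev=-5.046875; u=1/2·(-3.484375)+1·9.953125+1/2·(-5.046875)=5.6875; next y=-1/2·1.484375+1/4·5.6875≈0.679688
n=5: y≈0.679688, sp=-2, e=sp−y≈-2.679688; I≈7.273438, D=e−e_prev≈0.804688; u=1/2·(-2.679688)+1·7.273438+1/2·0.804688≈6.335938; next y=-1/2·0.679688+1/4·6.335938≈1.244141

0 5 10.000 0.000
1 5 7.500 2.500
2 5 15.000 0.625
3 5 12.813 3.438
4 -2 5.688 1.484
5 -2 6.336 0.680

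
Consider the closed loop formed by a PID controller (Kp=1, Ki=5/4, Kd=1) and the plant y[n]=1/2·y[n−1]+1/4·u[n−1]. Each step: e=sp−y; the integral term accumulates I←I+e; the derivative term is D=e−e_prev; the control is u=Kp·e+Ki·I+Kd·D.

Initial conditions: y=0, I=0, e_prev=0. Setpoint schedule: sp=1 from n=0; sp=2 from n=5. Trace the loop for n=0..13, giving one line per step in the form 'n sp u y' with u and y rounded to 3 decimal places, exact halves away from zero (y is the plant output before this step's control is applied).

(exact arithmetic carried between steps; '≈' marks a value shown rounded to 6 d.p. or computed from one; I and e_prev carry over from the previous line; the table rounds u and y to 3 d.p., halves away from zero)
n=0: y=0, sp=1, e=sp−y=1; I=1, D=e−e_prev=1; u=1·1+5/4·1+1·1=3.25; next y=1/2·0+1/4·3.25=0.8125
n=1: y=0.8125, sp=1, e=sp−y=0.1875; I=1.1875, D=e−e_prev=-0.8125; u=1·0.1875+5/4·1.1875+1·(-0.8125)=0.859375; next y=1/2·0.8125+1/4·0.859375≈0.621094
n=2: y≈0.621094, sp=1, e=sp−y≈0.378906; I≈1.566406, D=e−e_prev≈0.191406; u=1·0.378906+5/4·1.566406+1·0.191406≈2.528320; next y=1/2·0.621094+1/4·2.528320≈0.942627
n=3: y≈0.942627, sp=1, e=sp−y≈0.057373; I≈1.623779, D=e−e_prev≈-0.321533; u=1·0.057373+5/4·1.623779+1·(-0.321533)≈1.765564; next y=1/2·0.942627+1/4·1.765564≈0.912704
n=4: y≈0.912704, sp=1, e=sp−y≈0.087296; I≈1.711075, D=e−e_prev≈0.029922; u=1·0.087296+5/4·1.711075+1·0.029922≈2.256062; next y=1/2·0.912704+1/4·2.256062≈1.020368
n=5: y≈1.020368, sp=2, e=sp−y≈0.979632; I≈2.690707, D=e−e_prev≈0.892337; u=1·0.979632+5/4·2.690707+1·0.892337≈5.235353; next y=1/2·1.020368+1/4·5.235353≈1.819022
n=6: y≈1.819022, sp=2, e=sp−y≈0.180978; I≈2.871685, D=e−e_prev≈-0.798654; u=1·0.180978+5/4·2.871685+1·(-0.798654)≈2.971930; next y=1/2·1.819022+1/4·2.971930≈1.652493
n=7: y≈1.652493, sp=2, e=sp−y≈0.347507; I≈3.219192, D=e−e_prev≈0.166529; u=1·0.347507+5/4·3.219192+1·0.166529≈4.538025; next y=1/2·1.652493+1/4·4.538025≈1.960753
n=8: y≈1.960753, sp=2, e=sp−y≈0.039247; I≈3.258439, D=e−e_prev≈-0.308259; u=1·0.039247+5/4·3.258439+1·(-0.308259)≈3.804036; next y=1/2·1.960753+1/4·3.804036≈1.931385
n=9: y≈1.931385, sp=2, e=sp−y≈0.068615; I≈3.327053, D=e−e_prev≈0.029367; u=1·0.068615+5/4·3.327053+1·0.029367≈4.256799; next y=1/2·1.931385+1/4·4.256799≈2.029892
n=10: y≈2.029892, sp=2, e=sp−y≈-0.029892; I≈3.297161, D=e−e_prev≈-0.098507; u=1·(-0.029892)+5/4·3.297161+1·(-0.098507)≈3.993052; next y=1/2·2.029892+1/4·3.993052≈2.013209
n=11: y≈2.013209, sp=2, e=sp−y≈-0.013209; I≈3.283952, D=e−e_prev≈0.016683; u=1·(-0.013209)+5/4·3.283952+1·0.016683≈4.108414; next y=1/2·2.013209+1/4·4.108414≈2.033708
n=12: y≈2.033708, sp=2, e=sp−y≈-0.033708; I≈3.250244, D=e−e_prev≈-0.020499; u=1·(-0.033708)+5/4·3.250244+1·(-0.020499)≈4.008598; next y=1/2·2.033708+1/4·4.008598≈2.019003
n=13: y≈2.019003, sp=2, e=sp−y≈-0.019003; I≈3.231240, D=e−e_prev≈0.014705; u=1·(-0.019003)+5/4·3.231240+1·0.014705≈4.034751; next y=1/2·2.019003+1/4·4.034751≈2.018190

0 1 3.250 0.000
1 1 0.859 0.813
2 1 2.528 0.621
3 1 1.766 0.943
4 1 2.256 0.913
5 2 5.235 1.020
6 2 2.972 1.819
7 2 4.538 1.652
8 2 3.804 1.961
9 2 4.257 1.931
10 2 3.993 2.030
11 2 4.108 2.013
12 2 4.009 2.034
13 2 4.035 2.019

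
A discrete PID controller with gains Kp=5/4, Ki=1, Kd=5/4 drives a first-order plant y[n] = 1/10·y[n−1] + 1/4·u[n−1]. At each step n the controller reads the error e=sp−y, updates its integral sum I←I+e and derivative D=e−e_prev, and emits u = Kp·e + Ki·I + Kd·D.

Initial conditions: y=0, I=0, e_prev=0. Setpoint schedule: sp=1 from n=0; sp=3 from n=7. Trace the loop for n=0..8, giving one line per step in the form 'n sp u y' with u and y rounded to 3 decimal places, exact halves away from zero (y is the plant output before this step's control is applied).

(exact arithmetic carried between steps; '≈' marks a value shown rounded to 6 d.p. or computed from one; I and e_prev carry over from the previous line; the table rounds u and y to 3 d.p., halves away from zero)
n=0: y=0, sp=1, e=sp−y=1; I=1, D=e−e_prev=1; u=5/4·1+1·1+5/4·1=3.5; next y=1/10·0+1/4·3.5=0.875
n=1: y=0.875, sp=1, e=sp−y=0.125; I=1.125, D=e−e_prev=-0.875; u=5/4·0.125+1·1.125+5/4·(-0.875)=0.1875; next y=1/10·0.875+1/4·0.1875=0.134375
n=2: y=0.134375, sp=1, e=sp−y=0.865625; I=1.990625, D=e−e_prev=0.740625; u=5/4·0.865625+1·1.990625+5/4·0.740625≈3.998438; next y=1/10·0.134375+1/4·3.998438≈1.013047
n=3: y≈1.013047, sp=1, e=sp−y≈-0.013047; I≈1.977578, D=e−e_prev≈-0.878672; u=5/4·(-0.013047)+1·1.977578+5/4·(-0.878672)≈0.862930; next y=1/10·1.013047+1/4·0.862930≈0.317037
n=4: y≈0.317037, sp=1, e=sp−y≈0.682963; I≈2.660541, D=e−e_prev≈0.696010; u=5/4·0.682963+1·2.660541+5/4·0.696010≈4.384257; next y=1/10·0.317037+1/4·4.384257≈1.127768
n=5: y≈1.127768, sp=1, e=sp−y≈-0.127768; I≈2.532773, D=e−e_prev≈-0.810731; u=5/4·(-0.127768)+1·2.532773+5/4·(-0.810731)≈1.359650; next y=1/10·1.127768+1/4·1.359650≈0.452689
n=6: y≈0.452689, sp=1, e=sp−y≈0.547311; I≈3.080084, D=e−e_prev≈0.675079; u=5/4·0.547311+1·3.080084+5/4·0.675079≈4.608071; next y=1/10·0.452689+1/4·4.608071≈1.197287
n=7: y≈1.197287, sp=3, e=sp−y≈1.802713; I≈4.882797, D=e−e_prev≈1.255403; u=5/4·1.802713+1·4.882797+5/4·1.255403≈8.705442; next y=1/10·1.197287+1/4·8.705442≈2.296089
n=8: y≈2.296089, sp=3, e=sp−y≈0.703911; I≈5.586708, D=e−e_prev≈-1.098803; u=5/4·0.703911+1·5.586708+5/4·(-1.098803)≈5.093093; next y=1/10·2.296089+1/4·5.093093≈1.502882

0 1 3.500 0.000
1 1 0.188 0.875
2 1 3.998 0.134
3 1 0.863 1.013
4 1 4.384 0.317
5 1 1.360 1.128
6 1 4.608 0.453
7 3 8.705 1.197
8 3 5.093 2.296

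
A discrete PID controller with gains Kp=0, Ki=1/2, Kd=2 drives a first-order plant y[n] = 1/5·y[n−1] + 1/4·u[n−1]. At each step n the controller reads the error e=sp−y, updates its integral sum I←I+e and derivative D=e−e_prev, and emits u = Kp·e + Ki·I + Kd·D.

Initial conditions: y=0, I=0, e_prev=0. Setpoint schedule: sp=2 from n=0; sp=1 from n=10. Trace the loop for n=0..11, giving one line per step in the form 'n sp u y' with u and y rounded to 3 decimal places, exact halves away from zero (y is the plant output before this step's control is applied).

0 2 5.000 0.000
1 2 -1.125 1.250
2 2 4.953 -0.031
3 2 0.248 1.232
4 2 5.468 0.308
5 2 1.666 1.429
6 2 6.008 0.702
7 2 2.853 1.642
8 2 6.414 1.042
9 2 3.767 1.812
10 1 4.171 1.304
11 1 5.004 1.303

(exact arithmetic carried between steps; '≈' marks a value shown rounded to 6 d.p. or computed from one; I and e_prev carry over from the previous line; the table rounds u and y to 3 d.p., halves away from zero)
n=0: y=0, sp=2, e=sp−y=2; I=2, D=e−e_prev=2; u=0·2+1/2·2+2·2=5; next y=1/5·0+1/4·5=1.25
n=1: y=1.25, sp=2, e=sp−y=0.75; I=2.75, D=e−e_prev=-1.25; u=0·0.75+1/2·2.75+2·(-1.25)=-1.125; next y=1/5·1.25+1/4·(-1.125)=-0.03125
n=2: y=-0.03125, sp=2, e=sp−y=2.03125; I=4.78125, D=e−e_prev=1.28125; u=0·2.03125+1/2·4.78125+2·1.28125=4.953125; next y=1/5·(-0.03125)+1/4·4.953125≈1.232031
n=3: y≈1.232031, sp=2, e=sp−y≈0.767969; I≈5.549219, D=e−e_prev≈-1.263281; u=0·0.767969+1/2·5.549219+2·(-1.263281)≈0.248047; next y=1/5·1.232031+1/4·0.248047≈0.308418
n=4: y≈0.308418, sp=2, e=sp−y≈1.691582; I≈7.240801, D=e−e_prev≈0.923613; u=0·1.691582+1/2·7.240801+2·0.923613≈5.467627; next y=1/5·0.308418+1/4·5.467627≈1.428590
n=5: y≈1.428590, sp=2, e=sp−y≈0.571410; I≈7.812210, D=e−e_prev≈-1.120172; u=0·0.571410+1/2·7.812210+2·(-1.120172)≈1.665760; next y=1/5·1.428590+1/4·1.665760≈0.702158
n=6: y≈0.702158, sp=2, e=sp−y≈1.297842; I≈9.110052, D=e−e_prev≈0.726432; u=0·1.297842+1/2·9.110052+2·0.726432≈6.007890; next y=1/5·0.702158+1/4·6.007890≈1.642404
n=7: y≈1.642404, sp=2, e=sp−y≈0.357596; I≈9.467648, D=e−e_prev≈-0.940246; u=0·0.357596+1/2·9.467648+2·(-0.940246)≈2.853332; next y=1/5·1.642404+1/4·2.853332≈1.041814
n=8: y≈1.041814, sp=2, e=sp−y≈0.958186; I≈10.425834, D=e−e_prev≈0.600590; u=0·0.958186+1/2·10.425834+2·0.600590≈6.414098; next y=1/5·1.041814+1/4·6.414098≈1.811887
n=9: y≈1.811887, sp=2, e=sp−y≈0.188113; I≈10.613947, D=e−e_prev≈-0.770073; u=0·0.188113+1/2·10.613947+2·(-0.770073)≈3.766827; next y=1/5·1.811887+1/4·3.766827≈1.304084
n=10: y≈1.304084, sp=1, e=sp−y≈-0.304084; I≈10.309863, D=e−e_prev≈-0.492197; u=0·(-0.304084)+1/2·10.309863+2·(-0.492197)≈4.170538; next y=1/5·1.304084+1/4·4.170538≈1.303451
n=11: y≈1.303451, sp=1, e=sp−y≈-0.303451; I≈10.006412, D=e−e_prev≈0.000633; u=0·(-0.303451)+1/2·10.006412+2·0.000633≈5.004472; next y=1/5·1.303451+1/4·5.004472≈1.511808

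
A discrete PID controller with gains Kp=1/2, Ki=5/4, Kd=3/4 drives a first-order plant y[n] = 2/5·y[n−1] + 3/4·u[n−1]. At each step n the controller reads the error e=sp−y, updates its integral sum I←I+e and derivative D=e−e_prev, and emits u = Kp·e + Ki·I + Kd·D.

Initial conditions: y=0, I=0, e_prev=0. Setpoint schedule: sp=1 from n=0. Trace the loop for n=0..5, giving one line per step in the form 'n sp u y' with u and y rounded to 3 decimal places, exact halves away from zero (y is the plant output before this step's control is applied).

(exact arithmetic carried between steps; '≈' marks a value shown rounded to 6 d.p. or computed from one; I and e_prev carry over from the previous line; the table rounds u and y to 3 d.p., halves away from zero)
n=0: y=0, sp=1, e=sp−y=1; I=1, D=e−e_prev=1; u=1/2·1+5/4·1+3/4·1=2.5; next y=2/5·0+3/4·2.5=1.875
n=1: y=1.875, sp=1, e=sp−y=-0.875; I=0.125, D=e−e_prev=-1.875; u=1/2·(-0.875)+5/4·0.125+3/4·(-1.875)=-1.6875; next y=2/5·1.875+3/4·(-1.6875)=-0.515625
n=2: y=-0.515625, sp=1, e=sp−y=1.515625; I=1.640625, D=e−e_prev=2.390625; u=1/2·1.515625+5/4·1.640625+3/4·2.390625≈4.601563; next y=2/5·(-0.515625)+3/4·4.601563≈3.244922
n=3: y≈3.244922, sp=1, e=sp−y≈-2.244922; I≈-0.604297, D=e−e_prev≈-3.760547; u=1/2·(-2.244922)+5/4·(-0.604297)+3/4·(-3.760547)≈-4.698242; next y=2/5·3.244922+3/4·(-4.698242)≈-2.225713
n=4: y≈-2.225713, sp=1, e=sp−y≈3.225713; I≈2.621416, D=e−e_prev≈5.470635; u=1/2·3.225713+5/4·2.621416+3/4·5.470635≈8.992603; next y=2/5·(-2.225713)+3/4·8.992603≈5.854167
n=5: y≈5.854167, sp=1, e=sp−y≈-4.854167; I≈-2.232751, D=e−e_prev≈-8.079880; u=1/2·(-4.854167)+5/4·(-2.232751)+3/4·(-8.079880)≈-11.277932; next y=2/5·5.854167+3/4·(-11.277932)≈-6.116782

0 1 2.500 0.000
1 1 -1.688 1.875
2 1 4.602 -0.516
3 1 -4.698 3.245
4 1 8.993 -2.226
5 1 -11.278 5.854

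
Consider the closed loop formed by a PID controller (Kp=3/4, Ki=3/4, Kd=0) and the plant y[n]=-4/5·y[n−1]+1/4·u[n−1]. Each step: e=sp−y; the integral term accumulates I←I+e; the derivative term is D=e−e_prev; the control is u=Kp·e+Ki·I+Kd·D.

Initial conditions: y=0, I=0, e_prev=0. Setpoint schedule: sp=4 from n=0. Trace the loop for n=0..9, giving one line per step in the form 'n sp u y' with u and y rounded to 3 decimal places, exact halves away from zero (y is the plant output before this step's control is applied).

(exact arithmetic carried between steps; '≈' marks a value shown rounded to 6 d.p. or computed from one; I and e_prev carry over from the previous line; the table rounds u and y to 3 d.p., halves away from zero)
n=0: y=0, sp=4, e=sp−y=4; I=4, D=e−e_prev=4; u=3/4·4+3/4·4+0·4=6; next y=-4/5·0+1/4·6=1.5
n=1: y=1.5, sp=4, e=sp−y=2.5; I=6.5, D=e−e_prev=-1.5; u=3/4·2.5+3/4·6.5+0·(-1.5)=6.75; next y=-4/5·1.5+1/4·6.75=0.4875
n=2: y=0.4875, sp=4, e=sp−y=3.5125; I=10.0125, D=e−e_prev=1.0125; u=3/4·3.5125+3/4·10.0125+0·1.0125=10.14375; next y=-4/5·0.4875+1/4·10.14375≈2.145938
n=3: y≈2.145938, sp=4, e=sp−y≈1.854063; I≈11.866563, D=e−e_prev≈-1.658438; u=3/4·1.854063+3/4·11.866563+0·(-1.658438)≈10.290469; next y=-4/5·2.145938+1/4·10.290469≈0.855867
n=4: y≈0.855867, sp=4, e=sp−y≈3.144133; I≈15.010695, D=e−e_prev≈1.290070; u=3/4·3.144133+3/4·15.010695+0·1.290070≈13.616121; next y=-4/5·0.855867+1/4·13.616121≈2.719337
n=5: y≈2.719337, sp=4, e=sp−y≈1.280663; I≈16.291359, D=e−e_prev≈-1.863469; u=3/4·1.280663+3/4·16.291359+0·(-1.863469)≈13.179017; next y=-4/5·2.719337+1/4·13.179017≈1.119285
n=6: y≈1.119285, sp=4, e=sp−y≈2.880715; I≈19.172074, D=e−e_prev≈1.600052; u=3/4·2.880715+3/4·19.172074+0·1.600052≈16.539592; next y=-4/5·1.119285+1/4·16.539592≈3.239470
n=7: y≈3.239470, sp=4, e=sp−y≈0.760530; I≈19.932604, D=e−e_prev≈-2.120185; u=3/4·0.760530+3/4·19.932604+0·(-2.120185)≈15.519850; next y=-4/5·3.239470+1/4·15.519850≈1.288387
n=8: y≈1.288387, sp=4, e=sp−y≈2.711613; I≈22.644217, D=e−e_prev≈1.951083; u=3/4·2.711613+3/4·22.644217+0·1.951083≈19.016873; next y=-4/5·1.288387+1/4·19.016873≈3.723509
n=9: y≈3.723509, sp=4, e=sp−y≈0.276491; I≈22.920708, D=e−e_prev≈-2.435122; u=3/4·0.276491+3/4·22.920708+0·(-2.435122)≈17.397900; next y=-4/5·3.723509+1/4·17.397900≈1.370668

0 4 6.000 0.000
1 4 6.750 1.500
2 4 10.144 0.488
3 4 10.290 2.146
4 4 13.616 0.856
5 4 13.179 2.719
6 4 16.540 1.119
7 4 15.520 3.239
8 4 19.017 1.288
9 4 17.398 3.724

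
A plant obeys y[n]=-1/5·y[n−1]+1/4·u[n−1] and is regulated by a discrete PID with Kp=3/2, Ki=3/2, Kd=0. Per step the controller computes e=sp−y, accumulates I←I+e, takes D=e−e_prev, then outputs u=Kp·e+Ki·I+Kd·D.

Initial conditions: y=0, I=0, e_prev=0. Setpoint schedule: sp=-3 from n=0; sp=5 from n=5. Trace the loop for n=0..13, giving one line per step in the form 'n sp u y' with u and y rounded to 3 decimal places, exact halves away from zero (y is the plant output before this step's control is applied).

(exact arithmetic carried between steps; '≈' marks a value shown rounded to 6 d.p. or computed from one; I and e_prev carry over from the previous line; the table rounds u and y to 3 d.p., halves away from zero)
n=0: y=0, sp=-3, e=sp−y=-3; I=-3, D=e−e_prev=-3; u=3/2·(-3)+3/2·(-3)+0·(-3)=-9; next y=-1/5·0+1/4·(-9)=-2.25
n=1: y=-2.25, sp=-3, e=sp−y=-0.75; I=-3.75, D=e−e_prev=2.25; u=3/2·(-0.75)+3/2·(-3.75)+0·2.25=-6.75; next y=-1/5·(-2.25)+1/4·(-6.75)=-1.2375
n=2: y=-1.2375, sp=-3, e=sp−y=-1.7625; I=-5.5125, D=e−e_prev=-1.0125; u=3/2·(-1.7625)+3/2·(-5.5125)+0·(-1.0125)=-10.9125; next y=-1/5·(-1.2375)+1/4·(-10.9125)=-2.480625
n=3: y=-2.480625, sp=-3, e=sp−y=-0.519375; I=-6.031875, D=e−e_prev=1.243125; u=3/2·(-0.519375)+3/2·(-6.031875)+0·1.243125=-9.826875; next y=-1/5·(-2.480625)+1/4·(-9.826875)≈-1.960594
n=4: y≈-1.960594, sp=-3, e=sp−y≈-1.039406; I≈-7.071281, D=e−e_prev≈-0.520031; u=3/2·(-1.039406)+3/2·(-7.071281)+0·(-0.520031)≈-12.166031; next y=-1/5·(-1.960594)+1/4·(-12.166031)≈-2.649389
n=5: y≈-2.649389, sp=5, e=sp−y≈7.649389; I≈0.578108, D=e−e_prev≈8.688795; u=3/2·7.649389+3/2·0.578108+0·8.688795≈12.341245; next y=-1/5·(-2.649389)+1/4·12.341245≈3.615189
n=6: y≈3.615189, sp=5, e=sp−y≈1.384811; I≈1.962919, D=e−e_prev≈-6.264578; u=3/2·1.384811+3/2·1.962919+0·(-6.264578)≈5.021594; next y=-1/5·3.615189+1/4·5.021594≈0.532361
n=7: y≈0.532361, sp=5, e=sp−y≈4.467639; I≈6.430558, D=e−e_prev≈3.082828; u=3/2·4.467639+3/2·6.430558+0·3.082828≈16.347296; next y=-1/5·0.532361+1/4·16.347296≈3.980352
n=8: y≈3.980352, sp=5, e=sp−y≈1.019648; I≈7.450206, D=e−e_prev≈-3.447991; u=3/2·1.019648+3/2·7.450206+0·(-3.447991)≈12.704782; next y=-1/5·3.980352+1/4·12.704782≈2.380125
n=9: y≈2.380125, sp=5, e=sp−y≈2.619875; I≈10.070081, D=e−e_prev≈1.600227; u=3/2·2.619875+3/2·10.070081+0·1.600227≈19.034934; next y=-1/5·2.380125+1/4·19.034934≈4.282709
n=10: y≈4.282709, sp=5, e=sp−y≈0.717291; I≈10.787373, D=e−e_prev≈-1.902584; u=3/2·0.717291+3/2·10.787373+0·(-1.902584)≈17.256996; next y=-1/5·4.282709+1/4·17.256996≈3.457707
n=11: y≈3.457707, sp=5, e=sp−y≈1.542293; I≈12.329665, D=e−e_prev≈0.825001; u=3/2·1.542293+3/2·12.329665+0·0.825001≈20.807937; next y=-1/5·3.457707+1/4·20.807937≈4.510443
n=12: y≈4.510443, sp=5, e=sp−y≈0.489557; I≈12.819222, D=e−e_prev≈-1.052735; u=3/2·0.489557+3/2·12.819222+0·(-1.052735)≈19.963170; next y=-1/5·4.510443+1/4·19.963170≈4.088704
n=13: y≈4.088704, sp=5, e=sp−y≈0.911296; I≈13.730519, D=e−e_prev≈0.421739; u=3/2·0.911296+3/2·13.730519+0·0.421739≈21.962722; next y=-1/5·4.088704+1/4·21.962722≈4.672940

0 -3 -9.000 0.000
1 -3 -6.750 -2.250
2 -3 -10.913 -1.238
3 -3 -9.827 -2.481
4 -3 -12.166 -1.961
5 5 12.341 -2.649
6 5 5.022 3.615
7 5 16.347 0.532
8 5 12.705 3.980
9 5 19.035 2.380
10 5 17.257 4.283
11 5 20.808 3.458
12 5 19.963 4.510
13 5 21.963 4.089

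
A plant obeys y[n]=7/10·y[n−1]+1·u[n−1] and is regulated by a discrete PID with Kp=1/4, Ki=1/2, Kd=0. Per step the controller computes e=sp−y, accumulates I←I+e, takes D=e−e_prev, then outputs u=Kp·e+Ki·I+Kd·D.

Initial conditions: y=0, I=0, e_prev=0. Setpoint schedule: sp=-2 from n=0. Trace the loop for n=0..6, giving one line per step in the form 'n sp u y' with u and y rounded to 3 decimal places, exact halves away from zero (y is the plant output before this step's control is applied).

(exact arithmetic carried between steps; '≈' marks a value shown rounded to 6 d.p. or computed from one; I and e_prev carry over from the previous line; the table rounds u and y to 3 d.p., halves away from zero)
n=0: y=0, sp=-2, e=sp−y=-2; I=-2, D=e−e_prev=-2; u=1/4·(-2)+1/2·(-2)+0·(-2)=-1.5; next y=7/10·0+1·(-1.5)=-1.5
n=1: y=-1.5, sp=-2, e=sp−y=-0.5; I=-2.5, D=e−e_prev=1.5; u=1/4·(-0.5)+1/2·(-2.5)+0·1.5=-1.375; next y=7/10·(-1.5)+1·(-1.375)=-2.425
n=2: y=-2.425, sp=-2, e=sp−y=0.425; I=-2.075, D=e−e_prev=0.925; u=1/4·0.425+1/2·(-2.075)+0·0.925=-0.93125; next y=7/10·(-2.425)+1·(-0.93125)=-2.62875
n=3: y=-2.62875, sp=-2, e=sp−y=0.62875; I=-1.44625, D=e−e_prev=0.20375; u=1/4·0.62875+1/2·(-1.44625)+0·0.20375≈-0.565938; next y=7/10·(-2.62875)+1·(-0.565938)≈-2.406063
n=4: y≈-2.406063, sp=-2, e=sp−y≈0.406063; I≈-1.040188, D=e−e_prev≈-0.222688; u=1/4·0.406063+1/2·(-1.040188)+0·(-0.222688)≈-0.418578; next y=7/10·(-2.406063)+1·(-0.418578)≈-2.102822
n=5: y≈-2.102822, sp=-2, e=sp−y≈0.102822; I≈-0.937366, D=e−e_prev≈-0.303241; u=1/4·0.102822+1/2·(-0.937366)+0·(-0.303241)≈-0.442977; next y=7/10·(-2.102822)+1·(-0.442977)≈-1.914953
n=6: y≈-1.914953, sp=-2, e=sp−y≈-0.085047; I≈-1.022413, D=e−e_prev≈-0.187869; u=1/4·(-0.085047)+1/2·(-1.022413)+0·(-0.187869)≈-0.532468; next y=7/10·(-1.914953)+1·(-0.532468)≈-1.872935

0 -2 -1.500 0.000
1 -2 -1.375 -1.500
2 -2 -0.931 -2.425
3 -2 -0.566 -2.629
4 -2 -0.419 -2.406
5 -2 -0.443 -2.103
6 -2 -0.532 -1.915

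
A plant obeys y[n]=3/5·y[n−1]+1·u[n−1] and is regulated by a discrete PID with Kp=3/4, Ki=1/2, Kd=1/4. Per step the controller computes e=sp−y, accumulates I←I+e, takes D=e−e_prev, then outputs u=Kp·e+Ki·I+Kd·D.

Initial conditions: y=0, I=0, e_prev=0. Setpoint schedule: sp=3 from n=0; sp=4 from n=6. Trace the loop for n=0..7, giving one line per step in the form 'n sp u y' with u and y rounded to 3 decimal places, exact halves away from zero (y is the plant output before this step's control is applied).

(exact arithmetic carried between steps; '≈' marks a value shown rounded to 6 d.p. or computed from one; I and e_prev carry over from the previous line; the table rounds u and y to 3 d.p., halves away from zero)
n=0: y=0, sp=3, e=sp−y=3; I=3, D=e−e_prev=3; u=3/4·3+1/2·3+1/4·3=4.5; next y=3/5·0+1·4.5=4.5
n=1: y=4.5, sp=3, e=sp−y=-1.5; I=1.5, D=e−e_prev=-4.5; u=3/4·(-1.5)+1/2·1.5+1/4·(-4.5)=-1.5; next y=3/5·4.5+1·(-1.5)=1.2
n=2: y=1.2, sp=3, e=sp−y=1.8; I=3.3, D=e−e_prev=3.3; u=3/4·1.8+1/2·3.3+1/4·3.3=3.825; next y=3/5·1.2+1·3.825=4.545
n=3: y=4.545, sp=3, e=sp−y=-1.545; I=1.755, D=e−e_prev=-3.345; u=3/4·(-1.545)+1/2·1.755+1/4·(-3.345)=-1.1175; next y=3/5·4.545+1·(-1.1175)=1.6095
n=4: y=1.6095, sp=3, e=sp−y=1.3905; I=3.1455, D=e−e_prev=2.9355; u=3/4·1.3905+1/2·3.1455+1/4·2.9355=3.3495; next y=3/5·1.6095+1·3.3495=4.3152
n=5: y=4.3152, sp=3, e=sp−y=-1.3152; I=1.8303, D=e−e_prev=-2.7057; u=3/4·(-1.3152)+1/2·1.8303+1/4·(-2.7057)=-0.747675; next y=3/5·4.3152+1·(-0.747675)=1.841445
n=6: y=1.841445, sp=4, e=sp−y=2.158555; I=3.988855, D=e−e_prev=3.473755; u=3/4·2.158555+1/2·3.988855+1/4·3.473755≈4.481783; next y=3/5·1.841445+1·4.481783≈5.586650
n=7: y≈5.586650, sp=4, e=sp−y≈-1.586650; I≈2.402206, D=e−e_prev≈-3.745205; u=3/4·(-1.586650)+1/2·2.402206+1/4·(-3.745205)≈-0.925186; next y=3/5·5.586650+1·(-0.925186)≈2.426804

0 3 4.500 0.000
1 3 -1.500 4.500
2 3 3.825 1.200
3 3 -1.118 4.545
4 3 3.350 1.610
5 3 -0.748 4.315
6 4 4.482 1.841
7 4 -0.925 5.587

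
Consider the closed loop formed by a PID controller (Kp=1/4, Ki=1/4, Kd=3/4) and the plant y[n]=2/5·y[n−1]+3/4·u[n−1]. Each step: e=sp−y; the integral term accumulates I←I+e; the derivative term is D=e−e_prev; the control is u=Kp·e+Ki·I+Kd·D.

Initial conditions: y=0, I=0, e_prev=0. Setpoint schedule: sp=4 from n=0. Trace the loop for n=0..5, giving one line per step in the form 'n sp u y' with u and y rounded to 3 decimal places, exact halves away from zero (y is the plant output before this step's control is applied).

0 4 5.000 0.000
1 4 -1.688 3.750
2 4 5.582 0.234
3 4 -1.171 4.280
4 4 6.101 0.834
5 4 -0.786 4.910

(exact arithmetic carried between steps; '≈' marks a value shown rounded to 6 d.p. or computed from one; I and e_prev carry over from the previous line; the table rounds u and y to 3 d.p., halves away from zero)
n=0: y=0, sp=4, e=sp−y=4; I=4, D=e−e_prev=4; u=1/4·4+1/4·4+3/4·4=5; next y=2/5·0+3/4·5=3.75
n=1: y=3.75, sp=4, e=sp−y=0.25; I=4.25, D=e−e_prev=-3.75; u=1/4·0.25+1/4·4.25+3/4·(-3.75)=-1.6875; next y=2/5·3.75+3/4·(-1.6875)=0.234375
n=2: y=0.234375, sp=4, e=sp−y=3.765625; I=8.015625, D=e−e_prev=3.515625; u=1/4·3.765625+1/4·8.015625+3/4·3.515625≈5.582031; next y=2/5·0.234375+3/4·5.582031≈4.280273
n=3: y≈4.280273, sp=4, e=sp−y≈-0.280273; I≈7.735352, D=e−e_prev≈-4.045898; u=1/4·(-0.280273)+1/4·7.735352+3/4·(-4.045898)≈-1.170654; next y=2/5·4.280273+3/4·(-1.170654)≈0.834119
n=4: y≈0.834119, sp=4, e=sp−y≈3.165881; I≈10.901233, D=e−e_prev≈3.446155; u=1/4·3.165881+1/4·10.901233+3/4·3.446155≈6.101395; next y=2/5·0.834119+3/4·6.101395≈4.909693
n=5: y≈4.909693, sp=4, e=sp−y≈-0.909693; I≈9.991539, D=e−e_prev≈-4.075575; u=1/4·(-0.909693)+1/4·9.991539+3/4·(-4.075575)≈-0.786220; next y=2/5·4.909693+3/4·(-0.786220)≈1.374213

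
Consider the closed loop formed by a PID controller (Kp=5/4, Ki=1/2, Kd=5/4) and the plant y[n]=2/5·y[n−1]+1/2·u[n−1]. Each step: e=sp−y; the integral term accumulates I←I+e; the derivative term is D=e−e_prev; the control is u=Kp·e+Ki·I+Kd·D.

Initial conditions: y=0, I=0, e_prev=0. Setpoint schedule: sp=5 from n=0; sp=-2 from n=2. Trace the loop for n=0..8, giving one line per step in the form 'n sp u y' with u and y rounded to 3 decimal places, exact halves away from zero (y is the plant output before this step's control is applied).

0 5 15.000 0.000
1 5 -11.250 7.500
2 -2 6.250 -2.625
3 -2 -11.444 2.075
4 -2 13.294 -4.892
5 -2 -22.715 4.690
6 -2 28.433 -9.481
7 -2 -45.257 10.424
8 -2 60.062 -18.459

(exact arithmetic carried between steps; '≈' marks a value shown rounded to 6 d.p. or computed from one; I and e_prev carry over from the previous line; the table rounds u and y to 3 d.p., halves away from zero)
n=0: y=0, sp=5, e=sp−y=5; I=5, D=e−e_prev=5; u=5/4·5+1/2·5+5/4·5=15; next y=2/5·0+1/2·15=7.5
n=1: y=7.5, sp=5, e=sp−y=-2.5; I=2.5, D=e−e_prev=-7.5; u=5/4·(-2.5)+1/2·2.5+5/4·(-7.5)=-11.25; next y=2/5·7.5+1/2·(-11.25)=-2.625
n=2: y=-2.625, sp=-2, e=sp−y=0.625; I=3.125, D=e−e_prev=3.125; u=5/4·0.625+1/2·3.125+5/4·3.125=6.25; next y=2/5·(-2.625)+1/2·6.25=2.075
n=3: y=2.075, sp=-2, e=sp−y=-4.075; I=-0.95, D=e−e_prev=-4.7; u=5/4·(-4.075)+1/2·(-0.95)+5/4·(-4.7)=-11.44375; next y=2/5·2.075+1/2·(-11.44375)=-4.891875
n=4: y=-4.891875, sp=-2, e=sp−y=2.891875; I=1.941875, D=e−e_prev=6.966875; u=5/4·2.891875+1/2·1.941875+5/4·6.966875=13.294375; next y=2/5·(-4.891875)+1/2·13.294375≈4.690438
n=5: y≈4.690438, sp=-2, e=sp−y≈-6.690438; I≈-4.748563, D=e−e_prev≈-9.582313; u=5/4·(-6.690438)+1/2·(-4.748563)+5/4·(-9.582313)≈-22.715219; next y=2/5·4.690438+1/2·(-22.715219)≈-9.481434
n=6: y≈-9.481434, sp=-2, e=sp−y≈7.481434; I≈2.732872, D=e−e_prev≈14.171872; u=5/4·7.481434+1/2·2.732872+5/4·14.171872≈28.433069; next y=2/5·(-9.481434)+1/2·28.433069≈10.423961
n=7: y≈10.423961, sp=-2, e=sp−y≈-12.423961; I≈-9.691089, D=e−e_prev≈-19.905395; u=5/4·(-12.423961)+1/2·(-9.691089)+5/4·(-19.905395)≈-45.257239; next y=2/5·10.423961+1/2·(-45.257239)≈-18.459035
n=8: y≈-18.459035, sp=-2, e=sp−y≈16.459035; I≈6.767946, D=e−e_prev≈28.882996; u=5/4·16.459035+1/2·6.767946+5/4·28.882996≈60.061512; next y=2/5·(-18.459035)+1/2·60.061512≈22.647142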